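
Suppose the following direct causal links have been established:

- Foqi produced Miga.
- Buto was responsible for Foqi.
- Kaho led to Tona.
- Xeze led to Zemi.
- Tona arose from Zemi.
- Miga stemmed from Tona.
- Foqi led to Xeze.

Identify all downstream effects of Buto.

Direct effects: Foqi.
2 steps out: Xeze, Miga.
3 steps out: Zemi.
4 steps out: Tona.
Not reachable from it: Kaho.

Foqi, Miga, Tona, Xeze, Zemi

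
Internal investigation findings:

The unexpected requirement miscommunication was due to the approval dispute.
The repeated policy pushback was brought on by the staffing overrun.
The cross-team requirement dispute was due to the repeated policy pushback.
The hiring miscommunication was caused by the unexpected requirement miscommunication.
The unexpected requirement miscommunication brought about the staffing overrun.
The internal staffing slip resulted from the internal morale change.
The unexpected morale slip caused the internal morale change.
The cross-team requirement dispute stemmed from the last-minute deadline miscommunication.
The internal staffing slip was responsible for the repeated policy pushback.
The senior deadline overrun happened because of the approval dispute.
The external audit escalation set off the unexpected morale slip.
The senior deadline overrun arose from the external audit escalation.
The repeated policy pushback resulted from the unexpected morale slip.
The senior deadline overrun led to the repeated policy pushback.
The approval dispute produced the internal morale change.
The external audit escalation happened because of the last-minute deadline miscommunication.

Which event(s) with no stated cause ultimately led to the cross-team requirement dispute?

Tracing upstream from the cross-team requirement dispute: the cross-team requirement dispute ← the repeated policy pushback ← the senior deadline overrun ← the approval dispute.
A separate upstream branch: the cross-team requirement dispute ← the last-minute deadline miscommunication.
Each of those chain origins has no stated cause.

the approval dispute, the last-minute deadline miscommunication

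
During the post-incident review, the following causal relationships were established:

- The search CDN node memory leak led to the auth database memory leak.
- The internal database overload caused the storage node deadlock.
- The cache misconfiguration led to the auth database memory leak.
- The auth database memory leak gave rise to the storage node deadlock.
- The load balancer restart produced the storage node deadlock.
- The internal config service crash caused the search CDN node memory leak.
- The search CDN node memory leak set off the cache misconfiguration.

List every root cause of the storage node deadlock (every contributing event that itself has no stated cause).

the internal config service crash, the internal database overload, the load balancer restart

Tracing upstream from the storage node deadlock: the storage node deadlock ← the auth database memory leak ← the search CDN node memory leak ← the internal config service crash.
A separate upstream branch: the storage node deadlock ← the internal database overload.
A separate upstream branch: the storage node deadlock ← the load balancer restart.
Each of those chain origins has no stated cause.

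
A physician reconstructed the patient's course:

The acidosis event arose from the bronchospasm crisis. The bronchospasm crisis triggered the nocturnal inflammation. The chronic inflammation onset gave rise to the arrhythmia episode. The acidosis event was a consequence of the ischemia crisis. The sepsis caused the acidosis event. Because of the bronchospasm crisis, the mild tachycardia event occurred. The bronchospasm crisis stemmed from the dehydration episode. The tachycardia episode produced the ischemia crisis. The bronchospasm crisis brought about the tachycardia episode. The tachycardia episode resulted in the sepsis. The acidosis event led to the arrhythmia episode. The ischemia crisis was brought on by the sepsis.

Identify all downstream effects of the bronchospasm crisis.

the acidosis event, the arrhythmia episode, the ischemia crisis, the mild tachycardia event, the nocturnal inflammation, the sepsis, the tachycardia episode

Direct effects: the tachycardia episode, the nocturnal inflammation, the acidosis event, the mild tachycardia event.
2 steps out: the sepsis, the ischemia crisis, the arrhythmia episode.
Not reachable from it: the dehydration episode, the chronic inflammation onset.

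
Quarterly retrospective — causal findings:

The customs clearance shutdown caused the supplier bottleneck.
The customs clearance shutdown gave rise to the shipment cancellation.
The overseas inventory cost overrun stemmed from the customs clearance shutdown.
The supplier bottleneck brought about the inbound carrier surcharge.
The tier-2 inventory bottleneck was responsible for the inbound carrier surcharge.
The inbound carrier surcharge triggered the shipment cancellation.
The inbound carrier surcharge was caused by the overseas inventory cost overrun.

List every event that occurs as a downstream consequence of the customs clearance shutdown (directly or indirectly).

the inbound carrier surcharge, the overseas inventory cost overrun, the shipment cancellation, the supplier bottleneck

Direct effects: the supplier bottleneck, the overseas inventory cost overrun, the shipment cancellation.
2 steps out: the inbound carrier surcharge.
Not reachable from it: the tier-2 inventory bottleneck.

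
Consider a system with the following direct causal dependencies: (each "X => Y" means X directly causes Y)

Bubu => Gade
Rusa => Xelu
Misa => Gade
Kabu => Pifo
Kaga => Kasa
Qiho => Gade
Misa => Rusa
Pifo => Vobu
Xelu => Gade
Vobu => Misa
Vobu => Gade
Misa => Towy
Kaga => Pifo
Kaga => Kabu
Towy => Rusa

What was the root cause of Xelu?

Tracing upstream from Xelu: Xelu ← Rusa ← Misa ← Vobu ← Pifo ← Kaga.
Kaga has no stated cause, so it is the root.

Kaga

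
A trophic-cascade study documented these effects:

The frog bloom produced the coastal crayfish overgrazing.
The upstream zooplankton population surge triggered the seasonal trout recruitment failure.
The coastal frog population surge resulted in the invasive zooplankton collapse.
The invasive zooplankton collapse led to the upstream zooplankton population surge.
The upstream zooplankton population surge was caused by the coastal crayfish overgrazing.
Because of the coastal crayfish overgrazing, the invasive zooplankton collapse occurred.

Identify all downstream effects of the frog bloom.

the coastal crayfish overgrazing, the invasive zooplankton collapse, the seasonal trout recruitment failure, the upstream zooplankton population surge

Direct effects: the coastal crayfish overgrazing.
2 steps out: the invasive zooplankton collapse, the upstream zooplankton population surge.
3 steps out: the seasonal trout recruitment failure.
Not reachable from it: the coastal frog population surge.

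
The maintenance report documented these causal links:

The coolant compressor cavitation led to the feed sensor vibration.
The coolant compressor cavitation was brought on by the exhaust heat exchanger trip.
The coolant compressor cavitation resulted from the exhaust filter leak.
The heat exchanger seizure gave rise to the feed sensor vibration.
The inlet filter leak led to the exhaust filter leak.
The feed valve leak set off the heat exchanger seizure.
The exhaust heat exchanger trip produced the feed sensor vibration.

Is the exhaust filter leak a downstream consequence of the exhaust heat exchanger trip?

The exhaust heat exchanger trip leads to the coolant compressor cavitation, the feed sensor vibration; the exhaust filter leak is not among them.

No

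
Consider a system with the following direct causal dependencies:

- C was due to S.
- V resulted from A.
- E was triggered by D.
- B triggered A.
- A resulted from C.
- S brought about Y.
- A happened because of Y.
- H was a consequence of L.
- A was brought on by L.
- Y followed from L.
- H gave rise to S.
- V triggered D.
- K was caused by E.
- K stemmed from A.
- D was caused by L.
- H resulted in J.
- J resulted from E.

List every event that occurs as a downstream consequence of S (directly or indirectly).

Direct effects: Y, C.
2 steps out: A.
3 steps out: V, K.
4 steps out: D.
5 steps out: E.
6 steps out: J.
Not reachable from it: L, H, B.

A, C, D, E, J, K, V, Y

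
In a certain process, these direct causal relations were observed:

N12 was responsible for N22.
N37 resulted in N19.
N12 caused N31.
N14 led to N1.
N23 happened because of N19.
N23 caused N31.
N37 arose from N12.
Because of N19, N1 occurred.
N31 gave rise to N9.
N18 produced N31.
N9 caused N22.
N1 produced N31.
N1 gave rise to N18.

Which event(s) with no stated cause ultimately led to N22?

N12, N14

Tracing upstream from N22: N22 ← N12.
A separate upstream branch: N22 ← N9 ← N31 ← N1 ← N14.
Each of those chain origins has no stated cause.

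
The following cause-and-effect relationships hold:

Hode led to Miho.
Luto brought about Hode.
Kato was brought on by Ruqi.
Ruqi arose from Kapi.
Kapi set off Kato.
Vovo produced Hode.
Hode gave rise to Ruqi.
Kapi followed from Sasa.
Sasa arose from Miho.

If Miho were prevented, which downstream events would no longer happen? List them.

Kapi, Sasa

Downstream of Miho: Sasa, Kapi, Ruqi, Kato.
Of those, still caused via another path: Ruqi, Kato.
The remainder have no surviving cause.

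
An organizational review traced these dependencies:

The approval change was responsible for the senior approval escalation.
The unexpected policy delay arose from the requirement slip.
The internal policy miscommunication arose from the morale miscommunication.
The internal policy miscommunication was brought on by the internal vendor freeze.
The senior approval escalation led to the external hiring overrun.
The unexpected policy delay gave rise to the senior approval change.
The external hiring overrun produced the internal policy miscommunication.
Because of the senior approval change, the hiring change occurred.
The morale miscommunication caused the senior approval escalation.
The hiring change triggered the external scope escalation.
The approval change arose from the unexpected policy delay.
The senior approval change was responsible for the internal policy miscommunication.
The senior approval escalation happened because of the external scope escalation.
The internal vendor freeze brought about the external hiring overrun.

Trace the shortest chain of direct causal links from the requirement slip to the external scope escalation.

the requirement slip → the unexpected policy delay → the senior approval change → the hiring change → the external scope escalation

the requirement slip → the unexpected policy delay
the unexpected policy delay → the senior approval change
the senior approval change → the hiring change
the hiring change → the external scope escalation
Length: 4 steps.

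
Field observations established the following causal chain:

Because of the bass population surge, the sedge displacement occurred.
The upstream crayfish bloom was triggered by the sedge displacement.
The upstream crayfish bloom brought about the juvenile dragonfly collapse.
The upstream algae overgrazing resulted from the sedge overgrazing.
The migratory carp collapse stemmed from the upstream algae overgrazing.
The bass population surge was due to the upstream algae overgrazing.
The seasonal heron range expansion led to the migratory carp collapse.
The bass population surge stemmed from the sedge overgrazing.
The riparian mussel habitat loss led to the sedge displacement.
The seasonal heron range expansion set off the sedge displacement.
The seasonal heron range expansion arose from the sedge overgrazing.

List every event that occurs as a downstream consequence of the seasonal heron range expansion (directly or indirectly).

Direct effects: the sedge displacement, the migratory carp collapse.
2 steps out: the upstream crayfish bloom.
3 steps out: the juvenile dragonfly collapse.
Not reachable from it: the sedge overgrazing, the upstream algae overgrazing, the bass population surge, the riparian mussel habitat loss.

the juvenile dragonfly collapse, the migratory carp collapse, the sedge displacement, the upstream crayfish bloom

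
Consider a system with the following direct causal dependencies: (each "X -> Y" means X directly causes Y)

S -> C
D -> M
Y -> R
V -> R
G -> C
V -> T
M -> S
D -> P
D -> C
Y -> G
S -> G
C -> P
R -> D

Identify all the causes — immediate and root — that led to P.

C, D, G, M, R, S, V, Y

Immediate causes of P: D, C.
Further upstream: V, Y, R, M, S, G.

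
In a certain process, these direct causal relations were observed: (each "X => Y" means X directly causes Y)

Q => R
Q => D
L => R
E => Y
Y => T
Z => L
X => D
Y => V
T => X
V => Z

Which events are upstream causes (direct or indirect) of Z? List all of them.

Immediate cause of Z: V.
Further upstream: E, Y.

E, V, Y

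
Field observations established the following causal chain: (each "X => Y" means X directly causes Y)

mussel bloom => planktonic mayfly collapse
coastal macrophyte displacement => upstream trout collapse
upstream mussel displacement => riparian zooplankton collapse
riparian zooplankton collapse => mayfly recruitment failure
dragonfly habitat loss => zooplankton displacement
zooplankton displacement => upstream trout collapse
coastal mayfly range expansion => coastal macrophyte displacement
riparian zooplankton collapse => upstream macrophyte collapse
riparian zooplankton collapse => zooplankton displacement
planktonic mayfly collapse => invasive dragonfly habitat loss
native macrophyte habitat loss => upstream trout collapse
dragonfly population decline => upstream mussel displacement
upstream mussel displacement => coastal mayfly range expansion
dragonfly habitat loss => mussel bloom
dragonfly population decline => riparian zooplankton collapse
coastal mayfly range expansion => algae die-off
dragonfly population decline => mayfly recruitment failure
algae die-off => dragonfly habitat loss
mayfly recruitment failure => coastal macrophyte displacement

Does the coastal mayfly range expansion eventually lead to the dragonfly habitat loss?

Yes

There is a causal chain: the coastal mayfly range expansion → the algae die-off → the dragonfly habitat loss.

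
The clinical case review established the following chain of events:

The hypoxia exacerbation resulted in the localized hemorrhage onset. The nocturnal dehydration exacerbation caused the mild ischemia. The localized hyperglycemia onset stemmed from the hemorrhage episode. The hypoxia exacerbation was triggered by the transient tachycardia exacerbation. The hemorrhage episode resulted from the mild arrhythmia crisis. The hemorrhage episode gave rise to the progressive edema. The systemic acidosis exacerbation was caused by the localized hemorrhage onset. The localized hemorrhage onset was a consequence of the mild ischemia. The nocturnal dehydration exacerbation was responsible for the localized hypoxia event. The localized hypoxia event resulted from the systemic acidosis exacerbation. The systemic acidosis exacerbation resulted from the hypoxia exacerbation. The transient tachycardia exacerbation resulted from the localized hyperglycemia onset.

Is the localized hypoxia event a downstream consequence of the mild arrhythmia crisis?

Yes

There is a causal chain: the mild arrhythmia crisis → the hemorrhage episode → the localized hyperglycemia onset → the transient tachycardia exacerbation → the hypoxia exacerbation → the systemic acidosis exacerbation → the localized hypoxia event.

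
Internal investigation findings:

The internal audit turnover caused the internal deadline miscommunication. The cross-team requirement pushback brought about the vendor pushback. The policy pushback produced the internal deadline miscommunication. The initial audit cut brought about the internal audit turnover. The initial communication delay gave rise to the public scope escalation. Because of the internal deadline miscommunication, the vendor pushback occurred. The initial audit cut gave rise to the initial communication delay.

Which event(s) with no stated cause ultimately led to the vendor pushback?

Tracing upstream from the vendor pushback: the vendor pushback ← the internal deadline miscommunication ← the policy pushback.
A separate upstream branch: the vendor pushback ← the internal deadline miscommunication ← the internal audit turnover ← the initial audit cut.
A separate upstream branch: the vendor pushback ← the cross-team requirement pushback.
Each of those chain origins has no stated cause.

the cross-team requirement pushback, the initial audit cut, the policy pushback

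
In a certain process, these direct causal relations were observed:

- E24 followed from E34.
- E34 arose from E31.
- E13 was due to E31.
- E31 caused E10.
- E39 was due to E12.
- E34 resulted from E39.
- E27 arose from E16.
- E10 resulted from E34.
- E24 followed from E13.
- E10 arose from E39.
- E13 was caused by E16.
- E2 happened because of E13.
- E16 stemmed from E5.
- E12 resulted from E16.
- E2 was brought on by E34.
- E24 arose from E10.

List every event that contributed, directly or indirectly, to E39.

E12, E16, E5

Immediate cause of E39: E12.
Further upstream: E5, E16.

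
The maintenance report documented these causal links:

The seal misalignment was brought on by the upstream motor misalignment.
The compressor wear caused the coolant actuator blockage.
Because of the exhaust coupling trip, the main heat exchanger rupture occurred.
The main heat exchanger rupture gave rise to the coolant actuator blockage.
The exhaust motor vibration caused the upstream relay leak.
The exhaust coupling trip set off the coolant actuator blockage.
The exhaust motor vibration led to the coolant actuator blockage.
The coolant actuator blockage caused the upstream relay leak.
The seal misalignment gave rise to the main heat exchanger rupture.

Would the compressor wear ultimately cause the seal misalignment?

The compressor wear leads to the coolant actuator blockage, the upstream relay leak; the seal misalignment is not among them.

No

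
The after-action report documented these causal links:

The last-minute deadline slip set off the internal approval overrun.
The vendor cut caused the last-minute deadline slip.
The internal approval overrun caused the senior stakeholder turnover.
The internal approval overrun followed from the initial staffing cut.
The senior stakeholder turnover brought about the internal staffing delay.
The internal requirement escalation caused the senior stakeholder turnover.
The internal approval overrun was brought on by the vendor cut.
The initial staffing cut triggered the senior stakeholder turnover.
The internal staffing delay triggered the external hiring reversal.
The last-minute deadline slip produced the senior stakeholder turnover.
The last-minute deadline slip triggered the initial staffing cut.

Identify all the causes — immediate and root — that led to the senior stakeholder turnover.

the initial staffing cut, the internal approval overrun, the internal requirement escalation, the last-minute deadline slip, the vendor cut

Immediate causes of the senior stakeholder turnover: the last-minute deadline slip, the initial staffing cut, the internal approval overrun, the internal requirement escalation.
Further upstream: the vendor cut.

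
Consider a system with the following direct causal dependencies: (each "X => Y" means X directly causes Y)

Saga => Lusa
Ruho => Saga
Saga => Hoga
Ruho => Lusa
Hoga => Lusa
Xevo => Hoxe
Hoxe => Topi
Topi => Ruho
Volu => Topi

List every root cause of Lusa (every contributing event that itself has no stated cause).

Tracing upstream from Lusa: Lusa ← Ruho ← Topi ← Hoxe ← Xevo.
A separate upstream branch: Lusa ← Ruho ← Topi ← Volu.
Each of those chain origins has no stated cause.

Volu, Xevo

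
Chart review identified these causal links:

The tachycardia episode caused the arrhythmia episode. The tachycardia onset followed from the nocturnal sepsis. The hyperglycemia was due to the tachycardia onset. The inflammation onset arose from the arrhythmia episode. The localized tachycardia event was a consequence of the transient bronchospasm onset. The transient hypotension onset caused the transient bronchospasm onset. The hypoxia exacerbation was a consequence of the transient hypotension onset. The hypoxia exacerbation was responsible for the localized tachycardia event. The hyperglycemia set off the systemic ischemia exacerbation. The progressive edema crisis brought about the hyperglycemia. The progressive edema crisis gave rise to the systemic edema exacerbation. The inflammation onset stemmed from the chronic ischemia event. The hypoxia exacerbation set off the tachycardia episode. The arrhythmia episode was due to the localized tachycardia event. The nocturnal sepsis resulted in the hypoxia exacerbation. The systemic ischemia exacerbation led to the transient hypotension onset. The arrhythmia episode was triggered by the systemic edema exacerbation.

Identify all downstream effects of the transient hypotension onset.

Direct effects: the transient bronchospasm onset, the hypoxia exacerbation.
2 steps out: the tachycardia episode, the localized tachycardia event.
3 steps out: the arrhythmia episode.
4 steps out: the inflammation onset.
Not reachable from it: the nocturnal sepsis, the progressive edema crisis, the tachycardia onset, the hyperglycemia, the systemic ischemia exacerbation, the systemic edema exacerbation, the chronic ischemia event.

the arrhythmia episode, the hypoxia exacerbation, the inflammation onset, the localized tachycardia event, the tachycardia episode, the transient bronchospasm onset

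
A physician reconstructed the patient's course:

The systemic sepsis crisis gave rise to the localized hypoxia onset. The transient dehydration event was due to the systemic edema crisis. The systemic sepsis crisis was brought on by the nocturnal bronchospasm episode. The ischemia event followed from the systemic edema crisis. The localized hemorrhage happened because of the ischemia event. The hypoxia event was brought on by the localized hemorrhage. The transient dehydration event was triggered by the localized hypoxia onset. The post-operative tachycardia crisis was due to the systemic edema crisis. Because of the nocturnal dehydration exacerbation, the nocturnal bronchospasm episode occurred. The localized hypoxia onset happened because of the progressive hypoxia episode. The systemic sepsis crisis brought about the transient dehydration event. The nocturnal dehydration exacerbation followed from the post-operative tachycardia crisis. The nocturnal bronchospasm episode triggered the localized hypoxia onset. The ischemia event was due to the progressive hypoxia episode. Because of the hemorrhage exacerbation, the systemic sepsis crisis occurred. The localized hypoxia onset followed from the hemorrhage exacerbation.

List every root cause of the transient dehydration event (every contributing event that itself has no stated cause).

Tracing upstream from the transient dehydration event: the transient dehydration event ← the systemic edema crisis.
A separate upstream branch: the transient dehydration event ← the localized hypoxia onset ← the progressive hypoxia episode.
A separate upstream branch: the transient dehydration event ← the systemic sepsis crisis ← the hemorrhage exacerbation.
Each of those chain origins has no stated cause.

the hemorrhage exacerbation, the progressive hypoxia episode, the systemic edema crisis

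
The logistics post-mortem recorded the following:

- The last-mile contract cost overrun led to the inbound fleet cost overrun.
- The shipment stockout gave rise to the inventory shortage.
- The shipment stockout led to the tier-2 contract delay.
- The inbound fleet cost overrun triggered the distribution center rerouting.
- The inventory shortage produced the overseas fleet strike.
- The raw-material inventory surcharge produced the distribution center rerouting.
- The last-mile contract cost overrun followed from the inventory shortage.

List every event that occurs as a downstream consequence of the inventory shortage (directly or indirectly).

the distribution center rerouting, the inbound fleet cost overrun, the last-mile contract cost overrun, the overseas fleet strike

Direct effects: the last-mile contract cost overrun, the overseas fleet strike.
2 steps out: the inbound fleet cost overrun.
3 steps out: the distribution center rerouting.
Not reachable from it: the raw-material inventory surcharge, the shipment stockout, the tier-2 contract delay.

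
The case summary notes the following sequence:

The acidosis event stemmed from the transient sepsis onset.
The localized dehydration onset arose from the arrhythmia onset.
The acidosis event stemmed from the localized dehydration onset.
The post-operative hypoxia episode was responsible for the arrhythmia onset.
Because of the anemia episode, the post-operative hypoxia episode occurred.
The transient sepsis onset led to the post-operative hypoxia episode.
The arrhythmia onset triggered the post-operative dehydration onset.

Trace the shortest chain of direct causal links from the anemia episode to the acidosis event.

the anemia episode → the post-operative hypoxia episode
the post-operative hypoxia episode → the arrhythmia onset
the arrhythmia onset → the localized dehydration onset
the localized dehydration onset → the acidosis event
Length: 4 steps.

the anemia episode → the post-operative hypoxia episode → the arrhythmia onset → the localized dehydration onset → the acidosis event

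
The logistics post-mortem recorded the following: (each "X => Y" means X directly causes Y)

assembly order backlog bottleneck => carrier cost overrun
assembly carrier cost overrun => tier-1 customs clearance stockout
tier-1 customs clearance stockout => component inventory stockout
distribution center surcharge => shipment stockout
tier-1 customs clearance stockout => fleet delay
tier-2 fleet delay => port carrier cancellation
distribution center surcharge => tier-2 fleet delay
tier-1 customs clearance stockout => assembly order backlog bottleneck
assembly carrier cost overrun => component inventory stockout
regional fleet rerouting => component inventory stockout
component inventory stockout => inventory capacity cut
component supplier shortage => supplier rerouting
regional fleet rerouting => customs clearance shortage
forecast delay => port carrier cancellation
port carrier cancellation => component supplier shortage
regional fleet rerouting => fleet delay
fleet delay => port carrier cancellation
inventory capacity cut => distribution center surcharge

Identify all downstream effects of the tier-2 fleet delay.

Direct effects: the port carrier cancellation.
2 steps out: the component supplier shortage.
3 steps out: the supplier rerouting.
Not reachable from it: the assembly carrier cost overrun, the tier-1 customs clearance stockout, the forecast delay, the regional fleet rerouting, the assembly order backlog bottleneck, the component inventory stockout, the carrier cost overrun, the inventory capacity cut, the distribution center surcharge, the customs clearance shortage, the fleet delay, the shipment stockout.

the component supplier shortage, the port carrier cancellation, the supplier rerouting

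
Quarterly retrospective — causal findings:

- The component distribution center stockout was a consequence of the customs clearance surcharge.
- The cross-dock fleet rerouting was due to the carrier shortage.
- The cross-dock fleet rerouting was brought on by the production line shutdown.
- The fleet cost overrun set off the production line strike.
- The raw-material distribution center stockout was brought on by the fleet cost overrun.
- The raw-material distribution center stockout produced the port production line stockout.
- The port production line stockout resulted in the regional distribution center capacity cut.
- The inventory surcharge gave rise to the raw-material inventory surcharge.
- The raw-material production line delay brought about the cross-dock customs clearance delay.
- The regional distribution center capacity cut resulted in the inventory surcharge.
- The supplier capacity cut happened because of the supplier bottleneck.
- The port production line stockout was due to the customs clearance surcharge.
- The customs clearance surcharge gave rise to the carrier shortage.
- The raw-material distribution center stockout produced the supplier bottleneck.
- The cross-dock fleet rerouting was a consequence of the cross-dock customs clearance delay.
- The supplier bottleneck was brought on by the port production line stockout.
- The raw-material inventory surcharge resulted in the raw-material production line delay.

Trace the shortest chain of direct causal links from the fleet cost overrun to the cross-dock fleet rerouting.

the fleet cost overrun → the raw-material distribution center stockout → the port production line stockout → the regional distribution center capacity cut → the inventory surcharge → the raw-material inventory surcharge → the raw-material production line delay → the cross-dock customs clearance delay → the cross-dock fleet rerouting

the fleet cost overrun → the raw-material distribution center stockout
the raw-material distribution center stockout → the port production line stockout
the port production line stockout → the regional distribution center capacity cut
the regional distribution center capacity cut → the inventory surcharge
the inventory surcharge → the raw-material inventory surcharge
the raw-material inventory surcharge → the raw-material production line delay
the raw-material production line delay → the cross-dock customs clearance delay
the cross-dock customs clearance delay → the cross-dock fleet rerouting
Length: 8 steps.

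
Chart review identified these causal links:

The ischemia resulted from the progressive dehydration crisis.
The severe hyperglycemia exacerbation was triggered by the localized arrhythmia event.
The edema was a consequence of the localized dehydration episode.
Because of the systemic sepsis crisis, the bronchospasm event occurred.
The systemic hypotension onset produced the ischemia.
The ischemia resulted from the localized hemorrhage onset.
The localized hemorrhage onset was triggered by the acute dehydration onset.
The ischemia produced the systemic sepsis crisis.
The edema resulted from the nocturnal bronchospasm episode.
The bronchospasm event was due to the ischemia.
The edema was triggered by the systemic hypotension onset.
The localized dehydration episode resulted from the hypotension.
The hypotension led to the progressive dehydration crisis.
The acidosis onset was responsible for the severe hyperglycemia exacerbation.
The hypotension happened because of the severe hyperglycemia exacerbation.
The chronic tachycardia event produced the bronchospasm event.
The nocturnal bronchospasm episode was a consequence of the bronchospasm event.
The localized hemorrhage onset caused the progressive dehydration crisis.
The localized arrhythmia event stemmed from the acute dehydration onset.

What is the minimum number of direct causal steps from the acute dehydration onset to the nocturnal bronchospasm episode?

4

Shortest chain: the acute dehydration onset → the localized hemorrhage onset → the ischemia → the bronchospasm event → the nocturnal bronchospasm episode.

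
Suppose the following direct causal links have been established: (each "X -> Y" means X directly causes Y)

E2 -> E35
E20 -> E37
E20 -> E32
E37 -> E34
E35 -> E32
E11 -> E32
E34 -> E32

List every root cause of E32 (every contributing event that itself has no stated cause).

Tracing upstream from E32: E32 ← E35 ← E2.
A separate upstream branch: E32 ← E20.
A separate upstream branch: E32 ← E11.
Each of those chain origins has no stated cause.

E11, E2, E20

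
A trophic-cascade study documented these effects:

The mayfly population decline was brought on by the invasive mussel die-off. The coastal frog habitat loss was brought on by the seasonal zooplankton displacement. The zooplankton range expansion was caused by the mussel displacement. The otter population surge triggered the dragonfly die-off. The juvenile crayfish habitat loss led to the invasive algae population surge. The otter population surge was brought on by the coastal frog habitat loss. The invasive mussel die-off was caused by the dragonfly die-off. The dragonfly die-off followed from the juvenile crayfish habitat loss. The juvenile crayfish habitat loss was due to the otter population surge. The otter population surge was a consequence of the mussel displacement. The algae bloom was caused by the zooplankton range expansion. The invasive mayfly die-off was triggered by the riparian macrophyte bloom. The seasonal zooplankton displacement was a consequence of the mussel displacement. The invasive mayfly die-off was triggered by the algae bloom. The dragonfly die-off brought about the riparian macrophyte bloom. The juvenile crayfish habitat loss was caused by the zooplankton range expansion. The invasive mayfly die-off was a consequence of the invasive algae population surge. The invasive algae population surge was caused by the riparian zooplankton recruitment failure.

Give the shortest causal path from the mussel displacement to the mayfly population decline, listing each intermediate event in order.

the mussel displacement → the otter population surge → the dragonfly die-off → the invasive mussel die-off → the mayfly population decline

the mussel displacement → the otter population surge
the otter population surge → the dragonfly die-off
the dragonfly die-off → the invasive mussel die-off
the invasive mussel die-off → the mayfly population decline
Length: 4 steps.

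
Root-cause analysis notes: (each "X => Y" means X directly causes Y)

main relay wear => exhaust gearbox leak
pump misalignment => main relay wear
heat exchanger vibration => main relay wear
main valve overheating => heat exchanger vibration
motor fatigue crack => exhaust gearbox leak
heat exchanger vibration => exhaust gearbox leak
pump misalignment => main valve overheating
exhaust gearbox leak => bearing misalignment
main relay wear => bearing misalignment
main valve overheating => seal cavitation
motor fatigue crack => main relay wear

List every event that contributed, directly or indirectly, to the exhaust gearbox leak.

Immediate causes of the exhaust gearbox leak: the motor fatigue crack, the heat exchanger vibration, the main relay wear.
Further upstream: the pump misalignment, the main valve overheating.

the heat exchanger vibration, the main relay wear, the main valve overheating, the motor fatigue crack, the pump misalignment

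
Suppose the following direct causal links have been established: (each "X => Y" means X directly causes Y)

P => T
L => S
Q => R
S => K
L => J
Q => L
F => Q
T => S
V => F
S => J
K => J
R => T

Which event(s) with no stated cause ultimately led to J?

Tracing upstream from J: J ← L ← Q ← F ← V.
A separate upstream branch: J ← S ← T ← P.
Each of those chain origins has no stated cause.

P, V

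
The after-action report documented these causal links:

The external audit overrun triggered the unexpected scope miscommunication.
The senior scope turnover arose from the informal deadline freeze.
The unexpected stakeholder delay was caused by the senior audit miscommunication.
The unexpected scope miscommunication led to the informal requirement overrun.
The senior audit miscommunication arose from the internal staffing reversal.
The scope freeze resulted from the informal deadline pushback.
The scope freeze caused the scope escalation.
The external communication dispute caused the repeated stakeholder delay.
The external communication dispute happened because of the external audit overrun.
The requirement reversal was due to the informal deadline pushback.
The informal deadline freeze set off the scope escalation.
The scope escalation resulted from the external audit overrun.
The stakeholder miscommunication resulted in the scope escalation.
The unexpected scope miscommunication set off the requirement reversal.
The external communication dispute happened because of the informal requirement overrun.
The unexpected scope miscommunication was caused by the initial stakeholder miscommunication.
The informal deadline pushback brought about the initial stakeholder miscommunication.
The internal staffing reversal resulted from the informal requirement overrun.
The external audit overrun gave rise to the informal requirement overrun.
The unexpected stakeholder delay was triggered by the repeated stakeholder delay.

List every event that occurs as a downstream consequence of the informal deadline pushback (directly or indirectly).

Direct effects: the scope freeze, the initial stakeholder miscommunication, the requirement reversal.
2 steps out: the unexpected scope miscommunication, the scope escalation.
3 steps out: the informal requirement overrun.
4 steps out: the internal staffing reversal, the external communication dispute.
5 steps out: the repeated stakeholder delay, the senior audit miscommunication.
6 steps out: the unexpected stakeholder delay.
Not reachable from it: the informal deadline freeze, the external audit overrun, the senior scope turnover, the stakeholder miscommunication.

the external communication dispute, the informal requirement overrun, the initial stakeholder miscommunication, the internal staffing reversal, the repeated stakeholder delay, the requirement reversal, the scope escalation, the scope freeze, the senior audit miscommunication, the unexpected scope miscommunication, the unexpected stakeholder delay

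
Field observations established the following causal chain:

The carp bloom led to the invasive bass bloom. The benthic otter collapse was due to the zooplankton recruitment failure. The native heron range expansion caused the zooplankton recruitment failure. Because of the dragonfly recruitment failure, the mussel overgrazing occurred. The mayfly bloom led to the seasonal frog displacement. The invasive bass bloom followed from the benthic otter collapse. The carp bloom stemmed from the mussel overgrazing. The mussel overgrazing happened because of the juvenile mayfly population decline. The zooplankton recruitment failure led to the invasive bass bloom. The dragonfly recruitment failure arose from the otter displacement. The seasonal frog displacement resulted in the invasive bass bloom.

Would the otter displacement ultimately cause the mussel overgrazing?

There is a causal chain: the otter displacement → the dragonfly recruitment failure → the mussel overgrazing.

Yes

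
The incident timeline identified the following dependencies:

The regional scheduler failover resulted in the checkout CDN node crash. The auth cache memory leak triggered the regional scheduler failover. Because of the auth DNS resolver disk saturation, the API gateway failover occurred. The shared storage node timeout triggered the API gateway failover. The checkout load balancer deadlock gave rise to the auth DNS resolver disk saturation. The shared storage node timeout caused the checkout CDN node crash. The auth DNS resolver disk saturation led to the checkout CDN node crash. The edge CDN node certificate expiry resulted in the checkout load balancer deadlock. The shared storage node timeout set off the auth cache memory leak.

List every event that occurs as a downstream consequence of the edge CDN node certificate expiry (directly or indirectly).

the API gateway failover, the auth DNS resolver disk saturation, the checkout CDN node crash, the checkout load balancer deadlock

Direct effects: the checkout load balancer deadlock.
2 steps out: the auth DNS resolver disk saturation.
3 steps out: the API gateway failover, the checkout CDN node crash.
Not reachable from it: the shared storage node timeout, the auth cache memory leak, the regional scheduler failover.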